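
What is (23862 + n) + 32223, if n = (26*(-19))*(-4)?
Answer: 58061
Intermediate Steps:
n = 1976 (n = -494*(-4) = 1976)
(23862 + n) + 32223 = (23862 + 1976) + 32223 = 25838 + 32223 = 58061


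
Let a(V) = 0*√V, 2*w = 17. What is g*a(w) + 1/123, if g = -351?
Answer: 1/123 ≈ 0.0081301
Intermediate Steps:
w = 17/2 (w = (½)*17 = 17/2 ≈ 8.5000)
a(V) = 0
g*a(w) + 1/123 = -351*0 + 1/123 = 0 + 1/123 = 1/123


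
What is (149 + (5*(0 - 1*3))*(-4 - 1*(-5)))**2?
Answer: 17956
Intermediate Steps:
(149 + (5*(0 - 1*3))*(-4 - 1*(-5)))**2 = (149 + (5*(0 - 3))*(-4 + 5))**2 = (149 + (5*(-3))*1)**2 = (149 - 15*1)**2 = (149 - 15)**2 = 134**2 = 17956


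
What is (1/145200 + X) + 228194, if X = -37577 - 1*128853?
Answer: 8968132801/145200 ≈ 61764.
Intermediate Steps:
X = -166430 (X = -37577 - 128853 = -166430)
(1/145200 + X) + 228194 = (1/145200 - 166430) + 228194 = -24165635999/145200 + 228194 = 8968132801/145200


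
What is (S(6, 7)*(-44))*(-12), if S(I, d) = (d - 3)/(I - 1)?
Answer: 2112/5 ≈ 422.40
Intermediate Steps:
S(I, d) = (-3 + d)/(-1 + I)
(S(6, 7)*(-44))*(-12) = (((-3 + 7)/(-1 + 6))*(-44))*(-12) = ((4/5)*(-44))*(-12) = (((⅕)*4)*(-44))*(-12) = ((⅘)*(-44))*(-12) = -176/5*(-12) = 2112/5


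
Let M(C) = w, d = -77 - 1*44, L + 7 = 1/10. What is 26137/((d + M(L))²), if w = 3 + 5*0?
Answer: 443/236 ≈ 1.8771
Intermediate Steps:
L = -69/10 (L = -7 + 1/10 = -7 + ⅒ = -69/10 ≈ -6.9000)
d = -121 (d = -77 - 44 = -121)
w = 3 (w = 3 + 0 = 3)
M(C) = 3
26137/((d + M(L))²) = 26137/((-121 + 3)²) = 26137/((-118)²) = 26137/13924 = 26137*(1/13924) = 443/236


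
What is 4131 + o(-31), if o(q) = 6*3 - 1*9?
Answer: 4140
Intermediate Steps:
o(q) = 9 (o(q) = 18 - 9 = 9)
4131 + o(-31) = 4131 + 9 = 4140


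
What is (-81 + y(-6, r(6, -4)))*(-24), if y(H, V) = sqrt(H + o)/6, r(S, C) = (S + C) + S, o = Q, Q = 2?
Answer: 1944 - 8*I ≈ 1944.0 - 8.0*I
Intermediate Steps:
o = 2
r(S, C) = C + 2*S (r(S, C) = (C + S) + S = C + 2*S)
y(H, V) = sqrt(2 + H)/6 (y(H, V) = sqrt(H + 2)/6 = sqrt(2 + H)*(1/6) = sqrt(2 + H)/6)
(-81 + y(-6, r(6, -4)))*(-24) = (-81 + sqrt(2 - 6)/6)*(-24) = (-81 + sqrt(-4)/6)*(-24) = (-81 + (2*I)/6)*(-24) = (-81 + I/3)*(-24) = 1944 - 8*I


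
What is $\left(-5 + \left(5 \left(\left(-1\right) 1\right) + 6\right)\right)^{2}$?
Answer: $16$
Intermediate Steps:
$\left(-5 + \left(5 \left(\left(-1\right) 1\right) + 6\right)\right)^{2} = \left(-5 + \left(5 \left(-1\right) + 6\right)\right)^{2} = \left(-5 + \left(-5 + 6\right)\right)^{2} = \left(-5 + 1\right)^{2} = \left(-4\right)^{2} = 16$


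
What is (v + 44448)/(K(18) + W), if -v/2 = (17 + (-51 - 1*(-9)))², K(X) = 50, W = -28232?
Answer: -21599/14091 ≈ -1.5328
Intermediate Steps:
v = -1250 (v = -2*(17 + (-51 - 1*(-9)))² = -2*(17 + (-51 + 9))² = -2*(17 - 42)² = -2*(-25)² = -2*625 = -1250)
(v + 44448)/(K(18) + W) = (-1250 + 44448)/(50 - 28232) = 43198/(-28182) = 43198*(-1/28182) = -21599/14091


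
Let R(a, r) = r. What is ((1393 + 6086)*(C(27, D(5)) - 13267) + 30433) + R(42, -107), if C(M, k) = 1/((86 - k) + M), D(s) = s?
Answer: -396773991/4 ≈ -9.9193e+7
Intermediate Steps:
C(M, k) = 1/(86 + M - k)
((1393 + 6086)*(C(27, D(5)) - 13267) + 30433) + R(42, -107) = ((1393 + 6086)*(1/(86 + 27 - 1*5) - 13267) + 30433) - 107 = (7479*(1/(86 + 27 - 5) - 13267) + 30433) - 107 = (7479*(1/108 - 13267) + 30433) - 107 = (7479*(-1432835/108) + 30433) - 107 = (-396895295/4 + 30433) - 107 = -396773563/4 - 107 = -396773991/4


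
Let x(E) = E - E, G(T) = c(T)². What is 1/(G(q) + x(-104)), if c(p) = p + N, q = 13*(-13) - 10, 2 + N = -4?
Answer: 1/34225 ≈ 2.9218e-5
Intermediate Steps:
N = -6 (N = -2 - 4 = -6)
q = -179 (q = -169 - 10 = -179)
c(p) = -6 + p (c(p) = p - 6 = -6 + p)
G(T) = (-6 + T)²
x(E) = 0
1/(G(q) + x(-104)) = 1/((-6 - 179)² + 0) = 1/((-185)² + 0) = 1/(34225 + 0) = 1/34225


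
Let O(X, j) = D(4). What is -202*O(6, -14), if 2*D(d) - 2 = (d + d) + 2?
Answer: -1212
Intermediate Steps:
D(d) = 2 + d (D(d) = 1 + ((d + d) + 2)/2 = 1 + (2*d + 2)/2 = 1 + (2 + 2*d)/2 = 1 + (1 + d) = 2 + d)
O(X, j) = 6 (O(X, j) = 2 + 4 = 6)
-202*O(6, -14) = -202*6 = -1212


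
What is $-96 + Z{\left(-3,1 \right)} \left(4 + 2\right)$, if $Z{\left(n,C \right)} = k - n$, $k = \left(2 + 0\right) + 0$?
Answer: $-66$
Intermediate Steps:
$k = 2$ ($k = 2 + 0 = 2$)
$Z{\left(n,C \right)} = 2 - n$
$-96 + Z{\left(-3,1 \right)} \left(4 + 2\right) = -96 + \left(2 - -3\right) \left(4 + 2\right) = -96 + \left(2 + 3\right) 6 = -96 + 5 \cdot 6 = -96 + 30 = -66$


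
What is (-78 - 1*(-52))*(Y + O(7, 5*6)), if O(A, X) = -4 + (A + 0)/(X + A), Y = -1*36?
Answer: 38298/37 ≈ 1035.1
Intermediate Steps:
Y = -36
O(A, X) = -4 + A/(A + X)
(-78 - 1*(-52))*(Y + O(7, 5*6)) = (-78 - 1*(-52))*(-36 + (-20*6 - 3*7)/(7 + 5*6)) = (-78 + 52)*(-36 + (-4*30 - 21)/(7 + 30)) = -26*(-36 + (-120 - 21)/37) = -26*(-36 + (1/37)*(-141)) = -26*(-36 - 141/37) = -26*(-1473/37) = 38298/37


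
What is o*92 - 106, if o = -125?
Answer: -11606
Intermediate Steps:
o*92 - 106 = -125*92 - 106 = -11500 - 106 = -11606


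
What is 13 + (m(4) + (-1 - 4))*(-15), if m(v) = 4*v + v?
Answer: -212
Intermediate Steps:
m(v) = 5*v
13 + (m(4) + (-1 - 4))*(-15) = 13 + (5*4 + (-1 - 4))*(-15) = 13 + (20 - 5)*(-15) = 13 + 15*(-15) = 13 - 225 = -212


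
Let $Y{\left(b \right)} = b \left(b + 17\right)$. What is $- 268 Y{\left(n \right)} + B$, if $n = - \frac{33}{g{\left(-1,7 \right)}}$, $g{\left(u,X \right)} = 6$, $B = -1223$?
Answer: $15728$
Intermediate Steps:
$n = - \frac{11}{2}$ ($n = - \frac{33}{6} = \left(-33\right) \frac{1}{6} = - \frac{11}{2} \approx -5.5$)
$Y{\left(b \right)} = b \left(17 + b\right)$
$- 268 Y{\left(n \right)} + B = - 268 \left(- \frac{11 \left(17 - \frac{11}{2}\right)}{2}\right) - 1223 = - 268 \left(\left(- \frac{11}{2}\right) \frac{23}{2}\right) - 1223 = \left(-268\right) \left(- \frac{253}{4}\right) - 1223 = 16951 - 1223 = 15728$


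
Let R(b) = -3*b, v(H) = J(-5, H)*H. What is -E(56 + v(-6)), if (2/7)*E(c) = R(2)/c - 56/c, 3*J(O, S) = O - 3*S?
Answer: 217/30 ≈ 7.2333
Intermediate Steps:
J(O, S) = -S + O/3 (J(O, S) = (O - 3*S)/3 = -S + O/3)
v(H) = H*(-5/3 - H) (v(H) = (-H + (1/3)*(-5))*H = (-H - 5/3)*H = (-5/3 - H)*H = H*(-5/3 - H))
E(c) = -217/c (E(c) = 7*((-3*2)/c - 56/c)/2 = 7*(-6/c - 56/c)/2 = 7*(-62/c)/2 = -217/c)
-E(56 + v(-6)) = -(-217)/(56 - 1/3*(-6)*(5 + 3*(-6))) = -(-217)/(56 - 1/3*(-6)*(5 - 18)) = -(-217)/(56 - 1/3*(-6)*(-13)) = -(-217)/(56 - 26) = -(-217)/30 = -1*(-217/30) = 217/30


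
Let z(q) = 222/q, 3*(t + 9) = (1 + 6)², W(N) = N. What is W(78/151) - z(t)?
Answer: -49425/1661 ≈ -29.756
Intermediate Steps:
t = 22/3 (t = -9 + (1 + 6)²/3 = -9 + (⅓)*7² = -9 + (⅓)*49 = -9 + 49/3 = 22/3 ≈ 7.3333)
W(78/151) - z(t) = 78/151 - 222/22/3 = 78*(1/151) - 222*3/22 = 78/151 - 1*333/11 = 78/151 - 333/11 = -49425/1661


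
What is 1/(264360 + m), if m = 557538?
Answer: 1/821898 ≈ 1.2167e-6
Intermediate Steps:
1/(264360 + m) = 1/(264360 + 557538) = 1/821898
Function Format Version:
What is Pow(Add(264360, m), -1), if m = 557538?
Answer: Rational(1, 821898) ≈ 1.2167e-6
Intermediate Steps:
Pow(Add(264360, m), -1) = Pow(Add(264360, 557538), -1) = Pow(821898, -1) = Rational(1, 821898)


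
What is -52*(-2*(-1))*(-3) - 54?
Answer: 258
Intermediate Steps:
-52*(-2*(-1))*(-3) - 54 = -104*(-3) - 54 = -52*(-6) - 54 = 312 - 54 = 258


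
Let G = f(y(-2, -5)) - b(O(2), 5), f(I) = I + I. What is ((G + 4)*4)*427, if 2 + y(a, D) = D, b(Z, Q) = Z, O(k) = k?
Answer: -20496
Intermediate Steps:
y(a, D) = -2 + D
f(I) = 2*I
G = -16 (G = 2*(-2 - 5) - 1*2 = 2*(-7) - 2 = -14 - 2 = -16)
((G + 4)*4)*427 = ((-16 + 4)*4)*427 = -12*4*427 = -48*427 = -20496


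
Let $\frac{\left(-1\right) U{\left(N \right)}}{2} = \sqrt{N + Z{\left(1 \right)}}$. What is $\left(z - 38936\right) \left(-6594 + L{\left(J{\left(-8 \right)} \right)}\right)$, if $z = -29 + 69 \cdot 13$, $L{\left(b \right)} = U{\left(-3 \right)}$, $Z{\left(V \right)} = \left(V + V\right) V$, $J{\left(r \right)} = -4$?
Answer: $251020392 + 76136 i \approx 2.5102 \cdot 10^{8} + 76136.0 i$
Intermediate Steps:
$Z{\left(V \right)} = 2 V^{2}$ ($Z{\left(V \right)} = 2 V V = 2 V^{2}$)
$U{\left(N \right)} = - 2 \sqrt{2 + N}$ ($U{\left(N \right)} = - 2 \sqrt{N + 2 \cdot 1^{2}} = - 2 \sqrt{N + 2 \cdot 1} = - 2 \sqrt{N + 2} = - 2 \sqrt{2 + N}$)
$L{\left(b \right)} = - 2 i$ ($L{\left(b \right)} = - 2 \sqrt{2 - 3} = - 2 \sqrt{-1} = - 2 i$)
$z = 868$ ($z = -29 + 897 = 868$)
$\left(z - 38936\right) \left(-6594 + L{\left(J{\left(-8 \right)} \right)}\right) = \left(868 - 38936\right) \left(-6594 - 2 i\right) = - 38068 \left(-6594 - 2 i\right) = 251020392 + 76136 i$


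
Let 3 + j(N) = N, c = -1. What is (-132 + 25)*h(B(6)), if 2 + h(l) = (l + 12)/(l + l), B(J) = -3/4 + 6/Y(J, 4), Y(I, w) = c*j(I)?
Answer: 8667/22 ≈ 393.95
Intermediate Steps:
j(N) = -3 + N
Y(I, w) = 3 - I (Y(I, w) = -(-3 + I) = 3 - I)
B(J) = -¾ + 6/(3 - J) (B(J) = -3/4 + 6/(3 - J) = -3*¼ + 6/(3 - J) = -¾ + 6/(3 - J))
h(l) = -2 + (12 + l)/(2*l) (h(l) = -2 + (l + 12)/(l + l) = -2 + (12 + l)/((2*l)) = -2 + (12 + l)*(1/(2*l)) = -2 + (12 + l)/(2*l))
(-132 + 25)*h(B(6)) = (-132 + 25)*(-3/2 + 6/((3*(-5 - 1*6)/(4*(-3 + 6))))) = -107*(-3/2 + 6/(((¾)*(-5 - 6)/3))) = -107*(-3/2 + 6/(((¾)*(⅓)*(-11)))) = -107*(-3/2 + 6/(-11/4)) = -107*(-3/2 + 6*(-4/11)) = -107*(-3/2 - 24/11) = -107*(-81/22) = 8667/22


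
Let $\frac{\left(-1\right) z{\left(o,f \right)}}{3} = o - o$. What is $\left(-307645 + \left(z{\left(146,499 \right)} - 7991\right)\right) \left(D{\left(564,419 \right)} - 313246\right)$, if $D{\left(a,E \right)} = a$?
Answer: $98693695752$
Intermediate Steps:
$z{\left(o,f \right)} = 0$ ($z{\left(o,f \right)} = - 3 \left(o - o\right) = \left(-3\right) 0 = 0$)
$\left(-307645 + \left(z{\left(146,499 \right)} - 7991\right)\right) \left(D{\left(564,419 \right)} - 313246\right) = \left(-307645 + \left(0 - 7991\right)\right) \left(564 - 313246\right) = \left(-307645 + \left(0 - 7991\right)\right) \left(-312682\right) = \left(-307645 - 7991\right) \left(-312682\right) = \left(-315636\right) \left(-312682\right) = 98693695752$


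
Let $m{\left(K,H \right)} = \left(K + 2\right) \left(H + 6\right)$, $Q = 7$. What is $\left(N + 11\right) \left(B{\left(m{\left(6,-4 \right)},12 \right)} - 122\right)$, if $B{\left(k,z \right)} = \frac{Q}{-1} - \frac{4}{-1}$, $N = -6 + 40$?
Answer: $-5625$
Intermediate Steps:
$N = 34$
$m{\left(K,H \right)} = \left(2 + K\right) \left(6 + H\right)$
$B{\left(k,z \right)} = -3$ ($B{\left(k,z \right)} = \frac{7}{-1} - \frac{4}{-1} = 7 \left(-1\right) - -4 = -7 + 4 = -3$)
$\left(N + 11\right) \left(B{\left(m{\left(6,-4 \right)},12 \right)} - 122\right) = \left(34 + 11\right) \left(-3 - 122\right) = 45 \left(-125\right) = -5625$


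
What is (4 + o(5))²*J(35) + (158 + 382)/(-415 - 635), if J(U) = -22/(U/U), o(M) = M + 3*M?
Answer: -443538/35 ≈ -12673.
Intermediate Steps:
o(M) = 4*M
J(U) = -22 (J(U) = -22/1 = -22*1 = -22)
(4 + o(5))²*J(35) + (158 + 382)/(-415 - 635) = (4 + 4*5)²*(-22) + (158 + 382)/(-415 - 635) = (4 + 20)²*(-22) + 540/(-1050) = 24²*(-22) + 540*(-1/1050) = 576*(-22) - 18/35 = -12672 - 18/35 = -443538/35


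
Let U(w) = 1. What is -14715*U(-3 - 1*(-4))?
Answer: -14715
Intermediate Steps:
-14715*U(-3 - 1*(-4)) = -14715*1 = -14715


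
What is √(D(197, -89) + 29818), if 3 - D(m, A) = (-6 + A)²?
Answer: 2*√5199 ≈ 144.21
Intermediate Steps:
D(m, A) = 3 - (-6 + A)²
√(D(197, -89) + 29818) = √((3 - (-6 - 89)²) + 29818) = √((3 - 1*(-95)²) + 29818) = √((3 - 1*9025) + 29818) = √((3 - 9025) + 29818) = √(-9022 + 29818) = √20796 = 2*√5199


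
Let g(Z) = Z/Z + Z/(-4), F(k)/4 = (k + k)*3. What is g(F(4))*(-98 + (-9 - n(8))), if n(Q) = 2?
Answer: 2507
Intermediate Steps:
F(k) = 24*k (F(k) = 4*((k + k)*3) = 4*((2*k)*3) = 4*(6*k) = 24*k)
g(Z) = 1 - Z/4 (g(Z) = 1 + Z*(-¼) = 1 - Z/4)
g(F(4))*(-98 + (-9 - n(8))) = (1 - 6*4)*(-98 + (-9 - 1*2)) = (1 - ¼*96)*(-98 + (-9 - 2)) = (1 - 24)*(-98 - 11) = -23*(-109) = 2507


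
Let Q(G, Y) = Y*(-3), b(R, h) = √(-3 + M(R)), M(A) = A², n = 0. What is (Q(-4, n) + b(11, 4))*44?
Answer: 44*√118 ≈ 477.96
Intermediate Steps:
b(R, h) = √(-3 + R²)
Q(G, Y) = -3*Y
(Q(-4, n) + b(11, 4))*44 = (-3*0 + √(-3 + 11²))*44 = (0 + √(-3 + 121))*44 = (0 + √118)*44 = √118*44 = 44*√118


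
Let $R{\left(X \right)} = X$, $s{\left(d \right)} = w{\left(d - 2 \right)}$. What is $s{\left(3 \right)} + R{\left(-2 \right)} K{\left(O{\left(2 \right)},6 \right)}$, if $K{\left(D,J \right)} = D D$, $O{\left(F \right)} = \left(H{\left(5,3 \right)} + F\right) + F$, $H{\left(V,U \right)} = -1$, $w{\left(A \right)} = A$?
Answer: $-17$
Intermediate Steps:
$s{\left(d \right)} = -2 + d$ ($s{\left(d \right)} = d - 2 = -2 + d$)
$O{\left(F \right)} = -1 + 2 F$ ($O{\left(F \right)} = \left(-1 + F\right) + F = -1 + 2 F$)
$K{\left(D,J \right)} = D^{2}$
$s{\left(3 \right)} + R{\left(-2 \right)} K{\left(O{\left(2 \right)},6 \right)} = \left(-2 + 3\right) - 2 \left(-1 + 2 \cdot 2\right)^{2} = 1 - 2 \left(-1 + 4\right)^{2} = 1 - 2 \cdot 3^{2} = 1 - 18 = -17$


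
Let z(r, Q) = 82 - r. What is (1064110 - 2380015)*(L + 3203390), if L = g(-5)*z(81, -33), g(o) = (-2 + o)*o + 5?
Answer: -4215409554150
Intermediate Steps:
g(o) = 5 + o*(-2 + o) (g(o) = o*(-2 + o) + 5 = 5 + o*(-2 + o))
L = 40 (L = (5 + (-5)² - 2*(-5))*(82 - 1*81) = (5 + 25 + 10)*(82 - 81) = 40*1 = 40)
(1064110 - 2380015)*(L + 3203390) = (1064110 - 2380015)*(40 + 3203390) = -1315905*3203430 = -4215409554150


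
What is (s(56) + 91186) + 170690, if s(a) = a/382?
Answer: 50018344/191 ≈ 2.6188e+5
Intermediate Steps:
s(a) = a/382 (s(a) = a*(1/382) = a/382)
(s(56) + 91186) + 170690 = ((1/382)*56 + 91186) + 170690 = (28/191 + 91186) + 170690 = 17416554/191 + 170690 = 50018344/191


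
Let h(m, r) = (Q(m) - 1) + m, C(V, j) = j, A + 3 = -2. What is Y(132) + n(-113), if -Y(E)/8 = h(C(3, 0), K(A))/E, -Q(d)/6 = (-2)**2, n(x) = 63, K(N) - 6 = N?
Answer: 2129/33 ≈ 64.515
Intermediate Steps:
A = -5 (A = -3 - 2 = -5)
K(N) = 6 + N
Q(d) = -24 (Q(d) = -6*(-2)**2 = -6*4 = -24)
h(m, r) = -25 + m (h(m, r) = (-24 - 1) + m = -25 + m)
Y(E) = 200/E (Y(E) = -8*(-25 + 0)/E = -(-200)/E = 200/E)
Y(132) + n(-113) = 200/132 + 63 = 200*(1/132) + 63 = 50/33 + 63 = 2129/33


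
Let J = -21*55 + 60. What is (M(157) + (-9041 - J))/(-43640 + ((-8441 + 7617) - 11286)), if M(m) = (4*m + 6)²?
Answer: -39401/5575 ≈ -7.0674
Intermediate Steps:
M(m) = (6 + 4*m)²
J = -1095 (J = -1155 + 60 = -1095)
(M(157) + (-9041 - J))/(-43640 + ((-8441 + 7617) - 11286)) = (4*(3 + 2*157)² + (-9041 - 1*(-1095)))/(-43640 + ((-8441 + 7617) - 11286)) = (4*(3 + 314)² + (-9041 + 1095))/(-43640 + (-824 - 11286)) = (4*317² - 7946)/(-43640 - 12110) = (4*100489 - 7946)/(-55750) = (401956 - 7946)*(-1/55750) = 394010*(-1/55750) = -39401/5575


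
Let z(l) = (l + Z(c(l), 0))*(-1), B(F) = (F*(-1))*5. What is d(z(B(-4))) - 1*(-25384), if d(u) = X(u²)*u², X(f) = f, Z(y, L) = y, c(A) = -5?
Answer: 76009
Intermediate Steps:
B(F) = -5*F (B(F) = -F*5 = -5*F)
z(l) = 5 - l (z(l) = (l - 5)*(-1) = (-5 + l)*(-1) = 5 - l)
d(u) = u⁴ (d(u) = u²*u² = u⁴)
d(z(B(-4))) - 1*(-25384) = (5 - (-5)*(-4))⁴ - 1*(-25384) = (5 - 1*20)⁴ + 25384 = (5 - 20)⁴ + 25384 = (-15)⁴ + 25384 = 50625 + 25384 = 76009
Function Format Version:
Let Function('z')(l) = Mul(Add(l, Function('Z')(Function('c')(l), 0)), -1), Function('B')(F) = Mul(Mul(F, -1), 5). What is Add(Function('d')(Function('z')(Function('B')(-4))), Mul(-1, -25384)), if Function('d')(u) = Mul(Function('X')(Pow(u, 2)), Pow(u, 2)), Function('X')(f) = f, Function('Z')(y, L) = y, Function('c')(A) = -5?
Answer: 76009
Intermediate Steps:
Function('B')(F) = Mul(-5, F) (Function('B')(F) = Mul(Mul(-1, F), 5) = Mul(-5, F))
Function('z')(l) = Add(5, Mul(-1, l)) (Function('z')(l) = Mul(Add(l, -5), -1) = Mul(Add(-5, l), -1) = Add(5, Mul(-1, l)))
Function('d')(u) = Pow(u, 4) (Function('d')(u) = Mul(Pow(u, 2), Pow(u, 2)) = Pow(u, 4))
Add(Function('d')(Function('z')(Function('B')(-4))), Mul(-1, -25384)) = Add(Pow(Add(5, Mul(-1, Mul(-5, -4))), 4), Mul(-1, -25384)) = Add(Pow(Add(5, Mul(-1, 20)), 4), 25384) = Add(Pow(Add(5, -20), 4), 25384) = Add(Pow(-15, 4), 25384) = Add(50625, 25384) = 76009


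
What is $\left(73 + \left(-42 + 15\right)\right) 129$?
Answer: $5934$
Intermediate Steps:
$\left(73 + \left(-42 + 15\right)\right) 129 = \left(73 - 27\right) 129 = 46 \cdot 129 = 5934$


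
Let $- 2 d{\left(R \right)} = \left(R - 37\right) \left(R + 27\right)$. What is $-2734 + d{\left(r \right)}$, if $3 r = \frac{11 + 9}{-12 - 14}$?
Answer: $- \frac{6801349}{3042} \approx -2235.8$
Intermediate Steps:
$r = - \frac{10}{39}$ ($r = \frac{\left(11 + 9\right) \frac{1}{-12 - 14}}{3} = \frac{20 \frac{1}{-26}}{3} = \frac{20 \left(- \frac{1}{26}\right)}{3} = \frac{1}{3} \left(- \frac{10}{13}\right) = - \frac{10}{39} \approx -0.25641$)
$d{\left(R \right)} = - \frac{\left(-37 + R\right) \left(27 + R\right)}{2}$ ($d{\left(R \right)} = - \frac{\left(R - 37\right) \left(R + 27\right)}{2} = - \frac{\left(-37 + R\right) \left(27 + R\right)}{2}$)
$-2734 + d{\left(r \right)} = -2734 + \left(\frac{999}{2} + 5 \left(- \frac{10}{39}\right) - \frac{\left(- \frac{10}{39}\right)^{2}}{2}\right) = -2734 - - \frac{1515479}{3042} = -2734 + \frac{1515479}{3042} = - \frac{6801349}{3042}$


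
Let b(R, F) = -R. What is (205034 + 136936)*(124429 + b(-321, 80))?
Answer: 42660757500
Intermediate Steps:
(205034 + 136936)*(124429 + b(-321, 80)) = (205034 + 136936)*(124429 - 1*(-321)) = 341970*(124429 + 321) = 341970*124750 = 42660757500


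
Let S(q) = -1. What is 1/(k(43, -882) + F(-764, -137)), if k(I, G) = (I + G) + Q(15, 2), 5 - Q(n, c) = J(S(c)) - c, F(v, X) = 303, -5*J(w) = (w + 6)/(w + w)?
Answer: -2/1059 ≈ -0.0018886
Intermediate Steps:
J(w) = -(6 + w)/(10*w) (J(w) = -(w + 6)/(5*(w + w)) = -(6 + w)/(5*(2*w)) = -(6 + w)*1/(2*w)/5 = -(6 + w)/(10*w))
Q(n, c) = 9/2 + c (Q(n, c) = 5 - ((1/10)*(-6 - 1*(-1))/(-1) - c) = 5 - ((1/10)*(-1)*(-6 + 1) - c) = 5 - ((1/10)*(-1)*(-5) - c) = 5 - (1/2 - c) = 5 + (-1/2 + c) = 9/2 + c)
k(I, G) = 13/2 + G + I (k(I, G) = (I + G) + (9/2 + 2) = (G + I) + 13/2 = 13/2 + G + I)
1/(k(43, -882) + F(-764, -137)) = 1/((13/2 - 882 + 43) + 303) = 1/(-1665/2 + 303) = 1/(-1059/2) = -2/1059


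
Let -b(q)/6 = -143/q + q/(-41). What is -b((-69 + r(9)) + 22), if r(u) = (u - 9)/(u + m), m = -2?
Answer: 48432/1927 ≈ 25.133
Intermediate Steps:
r(u) = (-9 + u)/(-2 + u) (r(u) = (u - 9)/(u - 2) = (-9 + u)/(-2 + u))
b(q) = 858/q + 6*q/41 (b(q) = -6*(-143/q + q/(-41)) = -6*(-143/q + q*(-1/41)) = -6*(-143/q - q/41) = 858/q + 6*q/41)
-b((-69 + r(9)) + 22) = -(858/((-69 + (-9 + 9)/(-2 + 9)) + 22) + 6*((-69 + (-9 + 9)/(-2 + 9)) + 22)/41) = -(858/((-69 + 0/7) + 22) + 6*((-69 + 0/7) + 22)/41) = -(858/((-69 + (⅐)*0) + 22) + 6*((-69 + (⅐)*0) + 22)/41) = -(858/((-69 + 0) + 22) + 6*((-69 + 0) + 22)/41) = -(858/(-69 + 22) + 6*(-69 + 22)/41) = -(858/(-47) + (6/41)*(-47)) = -(858*(-1/47) - 282/41) = -(-858/47 - 282/41) = -1*(-48432/1927) = 48432/1927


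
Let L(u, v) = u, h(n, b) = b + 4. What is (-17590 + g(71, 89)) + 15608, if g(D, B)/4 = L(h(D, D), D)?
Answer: -1682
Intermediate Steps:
h(n, b) = 4 + b
g(D, B) = 16 + 4*D (g(D, B) = 4*(4 + D) = 16 + 4*D)
(-17590 + g(71, 89)) + 15608 = (-17590 + (16 + 4*71)) + 15608 = (-17590 + (16 + 284)) + 15608 = (-17590 + 300) + 15608 = -17290 + 15608 = -1682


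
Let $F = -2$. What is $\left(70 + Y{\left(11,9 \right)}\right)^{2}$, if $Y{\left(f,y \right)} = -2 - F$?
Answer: $4900$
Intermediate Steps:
$Y{\left(f,y \right)} = 0$ ($Y{\left(f,y \right)} = -2 - -2 = -2 + 2 = 0$)
$\left(70 + Y{\left(11,9 \right)}\right)^{2} = \left(70 + 0\right)^{2} = 70^{2} = 4900$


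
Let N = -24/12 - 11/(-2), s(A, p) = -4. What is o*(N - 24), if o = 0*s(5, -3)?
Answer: 0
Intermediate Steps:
N = 7/2 (N = -24*1/12 - 11*(-1/2) = -2 + 11/2 = 7/2 ≈ 3.5000)
o = 0 (o = 0*(-4) = 0)
o*(N - 24) = 0*(7/2 - 24) = 0*(-41/2) = 0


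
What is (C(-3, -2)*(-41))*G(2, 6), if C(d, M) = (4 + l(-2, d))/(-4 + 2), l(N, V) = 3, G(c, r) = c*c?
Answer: 574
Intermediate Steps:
G(c, r) = c²
C(d, M) = -7/2 (C(d, M) = (4 + 3)/(-4 + 2) = 7/(-2) = 7*(-½) = -7/2)
(C(-3, -2)*(-41))*G(2, 6) = -7/2*(-41)*2² = (287/2)*4 = 574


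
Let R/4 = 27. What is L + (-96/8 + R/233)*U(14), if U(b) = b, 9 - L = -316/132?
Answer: -1154248/7689 ≈ -150.12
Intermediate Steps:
R = 108 (R = 4*27 = 108)
L = 376/33 (L = 9 - (-316)/132 = 9 - 1*(-79/33) = 9 + 79/33 = 376/33 ≈ 11.394)
L + (-96/8 + R/233)*U(14) = 376/33 + (-96/8 + 108/233)*14 = 376/33 + (-96*⅛ + 108*(1/233))*14 = 376/33 + (-12 + 108/233)*14 = 376/33 - 2688/233*14 = 376/33 - 37632/233 = -1154248/7689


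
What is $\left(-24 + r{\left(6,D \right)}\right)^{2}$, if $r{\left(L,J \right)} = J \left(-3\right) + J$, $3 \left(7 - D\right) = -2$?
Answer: $\frac{13924}{9} \approx 1547.1$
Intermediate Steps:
$D = \frac{23}{3}$ ($D = 7 - - \frac{2}{3} = 7 + \frac{2}{3} = \frac{23}{3} \approx 7.6667$)
$r{\left(L,J \right)} = - 2 J$ ($r{\left(L,J \right)} = - 3 J + J = - 2 J$)
$\left(-24 + r{\left(6,D \right)}\right)^{2} = \left(-24 - \frac{46}{3}\right)^{2} = \left(- \frac{118}{3}\right)^{2} = \frac{13924}{9}$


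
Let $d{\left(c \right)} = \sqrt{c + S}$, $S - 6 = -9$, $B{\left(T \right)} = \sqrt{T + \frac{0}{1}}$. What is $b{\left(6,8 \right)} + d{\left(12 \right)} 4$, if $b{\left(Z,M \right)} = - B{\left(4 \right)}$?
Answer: $10$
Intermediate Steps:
$B{\left(T \right)} = \sqrt{T}$ ($B{\left(T \right)} = \sqrt{T + 0 \cdot 1} = \sqrt{T + 0} = \sqrt{T}$)
$S = -3$ ($S = 6 - 9 = -3$)
$b{\left(Z,M \right)} = -2$ ($b{\left(Z,M \right)} = - \sqrt{4} = \left(-1\right) 2 = -2$)
$d{\left(c \right)} = \sqrt{-3 + c}$ ($d{\left(c \right)} = \sqrt{c - 3} = \sqrt{-3 + c}$)
$b{\left(6,8 \right)} + d{\left(12 \right)} 4 = -2 + \sqrt{-3 + 12} \cdot 4 = -2 + \sqrt{9} \cdot 4 = -2 + 3 \cdot 4 = -2 + 12 = 10$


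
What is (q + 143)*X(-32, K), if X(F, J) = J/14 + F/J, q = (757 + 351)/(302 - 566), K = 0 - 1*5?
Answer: 1291701/1540 ≈ 838.77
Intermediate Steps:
K = -5 (K = 0 - 5 = -5)
q = -277/66 (q = 1108/(-264) = 1108*(-1/264) = -277/66 ≈ -4.1970)
X(F, J) = J/14 + F/J (X(F, J) = J*(1/14) + F/J = J/14 + F/J)
(q + 143)*X(-32, K) = (-277/66 + 143)*((1/14)*(-5) - 32/(-5)) = 9161*(-5/14 - 32*(-⅕))/66 = 9161*(-5/14 + 32/5)/66 = (9161/66)*(423/70) = 1291701/1540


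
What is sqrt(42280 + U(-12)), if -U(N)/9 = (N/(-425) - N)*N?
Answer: 2*sqrt(78714658)/85 ≈ 208.76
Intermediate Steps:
U(N) = 3834*N**2/425 (U(N) = -9*(N/(-425) - N)*N = -9*(N*(-1/425) - N)*N = -9*(-N/425 - N)*N = -9*(-426*N/425)*N = -(-3834)*N**2/425 = 3834*N**2/425)
sqrt(42280 + U(-12)) = sqrt(42280 + (3834/425)*(-12)**2) = sqrt(42280 + (3834/425)*144) = sqrt(42280 + 552096/425) = sqrt(18521096/425) = 2*sqrt(78714658)/85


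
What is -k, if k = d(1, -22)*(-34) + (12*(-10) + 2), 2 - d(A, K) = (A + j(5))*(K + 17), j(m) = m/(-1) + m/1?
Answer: 356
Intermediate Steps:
j(m) = 0 (j(m) = m*(-1) + m*1 = -m + m = 0)
d(A, K) = 2 - A*(17 + K) (d(A, K) = 2 - (A + 0)*(K + 17) = 2 - A*(17 + K))
k = -356 (k = (2 - 17*1 - 1*1*(-22))*(-34) + (12*(-10) + 2) = (2 - 17 + 22)*(-34) + (-120 + 2) = 7*(-34) - 118 = -238 - 118 = -356)
-k = -1*(-356) = 356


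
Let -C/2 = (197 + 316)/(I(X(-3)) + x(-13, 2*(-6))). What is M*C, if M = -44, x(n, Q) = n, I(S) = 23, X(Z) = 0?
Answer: 22572/5 ≈ 4514.4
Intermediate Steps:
C = -513/5 (C = -2*(197 + 316)/(23 - 13) = -1026/10 = -2*513/10 = -513/5 ≈ -102.60)
M*C = -44*(-513/5) = 22572/5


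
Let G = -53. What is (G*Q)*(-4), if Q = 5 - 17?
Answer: -2544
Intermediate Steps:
Q = -12
(G*Q)*(-4) = -53*(-12)*(-4) = 636*(-4) = -2544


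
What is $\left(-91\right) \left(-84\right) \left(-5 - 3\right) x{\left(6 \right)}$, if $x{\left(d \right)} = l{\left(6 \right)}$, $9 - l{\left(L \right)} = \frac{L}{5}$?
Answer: $- \frac{2384928}{5} \approx -4.7699 \cdot 10^{5}$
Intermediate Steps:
$l{\left(L \right)} = 9 - \frac{L}{5}$
$x{\left(d \right)} = \frac{39}{5}$ ($x{\left(d \right)} = 9 - \frac{6}{5} = \frac{39}{5}$)
$\left(-91\right) \left(-84\right) \left(-5 - 3\right) x{\left(6 \right)} = \left(-91\right) \left(-84\right) \left(-5 - 3\right) \frac{39}{5} = 7644 \left(\left(-8\right) \frac{39}{5}\right) = 7644 \left(- \frac{312}{5}\right) = - \frac{2384928}{5}$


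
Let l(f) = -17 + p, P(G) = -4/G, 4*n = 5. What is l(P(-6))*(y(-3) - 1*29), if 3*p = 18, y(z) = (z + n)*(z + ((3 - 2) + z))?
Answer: 891/4 ≈ 222.75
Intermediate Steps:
n = 5/4 (n = (¼)*5 = 5/4 ≈ 1.2500)
y(z) = (1 + 2*z)*(5/4 + z) (y(z) = (z + 5/4)*(z + ((3 - 2) + z)) = (5/4 + z)*(z + (1 + z)) = (5/4 + z)*(1 + 2*z) = (1 + 2*z)*(5/4 + z))
p = 6 (p = (⅓)*18 = 6)
l(f) = -11 (l(f) = -17 + 6 = -11)
l(P(-6))*(y(-3) - 1*29) = -11*((5/4 + 2*(-3)² + (7/2)*(-3)) - 1*29) = -11*((5/4 + 2*9 - 21/2) - 29) = -11*((5/4 + 18 - 21/2) - 29) = -11*(35/4 - 29) = -11*(-81/4) = 891/4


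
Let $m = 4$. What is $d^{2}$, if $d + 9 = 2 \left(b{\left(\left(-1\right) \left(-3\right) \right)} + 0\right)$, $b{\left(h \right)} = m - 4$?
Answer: $81$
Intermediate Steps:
$b{\left(h \right)} = 0$ ($b{\left(h \right)} = 4 - 4 = 0$)
$d = -9$ ($d = -9 + 2 \left(0 + 0\right) = -9 + 2 \cdot 0 = -9 + 0 = -9$)
$d^{2} = \left(-9\right)^{2} = 81$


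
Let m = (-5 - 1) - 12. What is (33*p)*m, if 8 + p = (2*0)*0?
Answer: 4752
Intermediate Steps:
m = -18 (m = -6 - 12 = -18)
p = -8 (p = -8 + (2*0)*0 = -8 + 0*0 = -8 + 0 = -8)
(33*p)*m = (33*(-8))*(-18) = -264*(-18) = 4752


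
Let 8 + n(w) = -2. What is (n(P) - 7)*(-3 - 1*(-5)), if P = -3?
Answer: -34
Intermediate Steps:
n(w) = -10 (n(w) = -8 - 2 = -10)
(n(P) - 7)*(-3 - 1*(-5)) = (-10 - 7)*(-3 - 1*(-5)) = -17*(-3 + 5) = -17*2 = -34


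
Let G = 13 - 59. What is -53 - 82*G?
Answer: 3719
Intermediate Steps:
G = -46
-53 - 82*G = -53 - 82*(-46) = -53 + 3772 = 3719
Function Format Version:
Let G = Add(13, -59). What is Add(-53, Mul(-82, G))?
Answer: 3719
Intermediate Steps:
G = -46
Add(-53, Mul(-82, G)) = Add(-53, Mul(-82, -46)) = Add(-53, 3772) = 3719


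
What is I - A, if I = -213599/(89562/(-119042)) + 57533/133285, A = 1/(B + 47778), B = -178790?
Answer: 877489495554370597/3090762392340 ≈ 2.8391e+5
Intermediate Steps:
A = -1/131012 (A = 1/(-178790 + 47778) = 1/(-131012) = -1/131012 ≈ -7.6329e-6)
I = 6697779558596/23591445 (I = -213599/(89562*(-1/119042)) + 57533*(1/133285) = -213599/(-4071/5411) + 57533/133285 = -213599*(-5411/4071) + 57533/133285 = 1155784189/4071 + 57533/133285 = 6697779558596/23591445 ≈ 2.8391e+5)
I - A = 6697779558596/23591445 - 1*(-1/131012) = 6697779558596/23591445 + 1/131012 = 877489495554370597/3090762392340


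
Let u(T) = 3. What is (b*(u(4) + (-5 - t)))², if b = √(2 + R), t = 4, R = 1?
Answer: 108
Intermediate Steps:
b = √3 (b = √(2 + 1) = √3 ≈ 1.7320)
(b*(u(4) + (-5 - t)))² = (√3*(3 + (-5 - 1*4)))² = (√3*(3 + (-5 - 4)))² = (√3*(3 - 9))² = (√3*(-6))² = (-6*√3)² = 108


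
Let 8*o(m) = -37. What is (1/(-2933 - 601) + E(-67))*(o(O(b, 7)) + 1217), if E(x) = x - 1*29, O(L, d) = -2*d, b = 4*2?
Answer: -1096843745/9424 ≈ -1.1639e+5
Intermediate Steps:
b = 8
E(x) = -29 + x (E(x) = x - 29 = -29 + x)
o(m) = -37/8 (o(m) = (⅛)*(-37) = -37/8)
(1/(-2933 - 601) + E(-67))*(o(O(b, 7)) + 1217) = (1/(-2933 - 601) + (-29 - 67))*(-37/8 + 1217) = (1/(-3534) - 96)*(9699/8) = (-1/3534 - 96)*(9699/8) = -339265/3534*9699/8 = -1096843745/9424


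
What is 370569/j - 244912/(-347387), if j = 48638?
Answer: 140642883059/16896208906 ≈ 8.3239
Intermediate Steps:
370569/j - 244912/(-347387) = 370569/48638 - 244912/(-347387) = 370569*(1/48638) - 244912*(-1/347387) = 370569/48638 + 244912/347387 = 140642883059/16896208906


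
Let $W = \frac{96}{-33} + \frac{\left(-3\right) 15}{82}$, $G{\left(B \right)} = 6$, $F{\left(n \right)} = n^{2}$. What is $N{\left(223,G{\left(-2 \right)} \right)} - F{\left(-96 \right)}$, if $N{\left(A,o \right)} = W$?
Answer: $- \frac{8315951}{902} \approx -9219.5$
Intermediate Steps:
$W = - \frac{3119}{902}$ ($W = 96 \left(- \frac{1}{33}\right) - \frac{45}{82} = - \frac{32}{11} - \frac{45}{82} = - \frac{3119}{902} \approx -3.4579$)
$N{\left(A,o \right)} = - \frac{3119}{902}$
$N{\left(223,G{\left(-2 \right)} \right)} - F{\left(-96 \right)} = - \frac{3119}{902} - \left(-96\right)^{2} = - \frac{3119}{902} - 9216 = - \frac{8315951}{902}$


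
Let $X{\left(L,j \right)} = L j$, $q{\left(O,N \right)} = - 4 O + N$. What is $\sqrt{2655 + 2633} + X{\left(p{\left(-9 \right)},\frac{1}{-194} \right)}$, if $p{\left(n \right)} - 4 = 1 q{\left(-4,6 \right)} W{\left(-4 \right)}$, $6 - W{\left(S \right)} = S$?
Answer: $- \frac{112}{97} + 2 \sqrt{1322} \approx 71.564$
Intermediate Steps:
$q{\left(O,N \right)} = N - 4 O$
$W{\left(S \right)} = 6 - S$
$p{\left(n \right)} = 224$ ($p{\left(n \right)} = 4 + 1 \left(6 - -16\right) \left(6 - -4\right) = 4 + 1 \left(6 + 16\right) \left(6 + 4\right) = 4 + 1 \cdot 22 \cdot 10 = 4 + 22 \cdot 10 = 4 + 220 = 224$)
$\sqrt{2655 + 2633} + X{\left(p{\left(-9 \right)},\frac{1}{-194} \right)} = \sqrt{2655 + 2633} + \frac{224}{-194} = \sqrt{5288} + 224 \left(- \frac{1}{194}\right) = 2 \sqrt{1322} - \frac{112}{97} = - \frac{112}{97} + 2 \sqrt{1322}$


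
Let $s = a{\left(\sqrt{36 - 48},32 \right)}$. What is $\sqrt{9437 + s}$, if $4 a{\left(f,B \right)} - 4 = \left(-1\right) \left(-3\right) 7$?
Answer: $\frac{3 \sqrt{4197}}{2} \approx 97.176$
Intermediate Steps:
$a{\left(f,B \right)} = \frac{25}{4}$ ($a{\left(f,B \right)} = 1 + \frac{\left(-1\right) \left(-3\right) 7}{4} = 1 + \frac{3 \cdot 7}{4} = 1 + \frac{1}{4} \cdot 21 = 1 + \frac{21}{4} = \frac{25}{4}$)
$s = \frac{25}{4} \approx 6.25$
$\sqrt{9437 + s} = \sqrt{9437 + \frac{25}{4}} = \sqrt{\frac{37773}{4}} = \frac{3 \sqrt{4197}}{2}$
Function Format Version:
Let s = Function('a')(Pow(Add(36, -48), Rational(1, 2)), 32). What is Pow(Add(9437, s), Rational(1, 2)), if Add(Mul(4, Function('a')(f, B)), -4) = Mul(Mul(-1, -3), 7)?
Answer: Mul(Rational(3, 2), Pow(4197, Rational(1, 2))) ≈ 97.176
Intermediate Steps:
Function('a')(f, B) = Rational(25, 4) (Function('a')(f, B) = Add(1, Mul(Rational(1, 4), Mul(Mul(-1, -3), 7))) = Add(1, Mul(Rational(1, 4), Mul(3, 7))) = Add(1, Mul(Rational(1, 4), 21)) = Add(1, Rational(21, 4)) = Rational(25, 4))
s = Rational(25, 4) ≈ 6.2500
Pow(Add(9437, s), Rational(1, 2)) = Pow(Add(9437, Rational(25, 4)), Rational(1, 2)) = Pow(Rational(37773, 4), Rational(1, 2)) = Mul(Rational(3, 2), Pow(4197, Rational(1, 2)))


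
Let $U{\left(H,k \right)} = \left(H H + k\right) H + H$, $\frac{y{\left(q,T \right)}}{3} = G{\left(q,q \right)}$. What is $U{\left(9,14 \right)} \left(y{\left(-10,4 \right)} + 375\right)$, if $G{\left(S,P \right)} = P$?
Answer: $298080$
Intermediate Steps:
$y{\left(q,T \right)} = 3 q$
$U{\left(H,k \right)} = H + H \left(k + H^{2}\right)$ ($U{\left(H,k \right)} = \left(H^{2} + k\right) H + H = \left(k + H^{2}\right) H + H = H \left(k + H^{2}\right) + H = H + H \left(k + H^{2}\right)$)
$U{\left(9,14 \right)} \left(y{\left(-10,4 \right)} + 375\right) = 9 \left(1 + 14 + 9^{2}\right) \left(3 \left(-10\right) + 375\right) = 9 \left(1 + 14 + 81\right) \left(-30 + 375\right) = 9 \cdot 96 \cdot 345 = 864 \cdot 345 = 298080$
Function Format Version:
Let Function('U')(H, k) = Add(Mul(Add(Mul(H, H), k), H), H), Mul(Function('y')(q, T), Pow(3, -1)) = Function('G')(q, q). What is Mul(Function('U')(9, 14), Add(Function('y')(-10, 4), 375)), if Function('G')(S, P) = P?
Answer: 298080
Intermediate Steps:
Function('y')(q, T) = Mul(3, q)
Function('U')(H, k) = Add(H, Mul(H, Add(k, Pow(H, 2)))) (Function('U')(H, k) = Add(Mul(Add(Pow(H, 2), k), H), H) = Add(Mul(Add(k, Pow(H, 2)), H), H) = Add(Mul(H, Add(k, Pow(H, 2))), H) = Add(H, Mul(H, Add(k, Pow(H, 2)))))
Mul(Function('U')(9, 14), Add(Function('y')(-10, 4), 375)) = Mul(Mul(9, Add(1, 14, Pow(9, 2))), Add(Mul(3, -10), 375)) = Mul(Mul(9, Add(1, 14, 81)), Add(-30, 375)) = Mul(Mul(9, 96), 345) = Mul(864, 345) = 298080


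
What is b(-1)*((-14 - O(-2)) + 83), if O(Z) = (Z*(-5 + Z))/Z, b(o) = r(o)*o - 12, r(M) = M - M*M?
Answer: -760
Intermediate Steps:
r(M) = M - M²
b(o) = -12 + o²*(1 - o) (b(o) = (o*(1 - o))*o - 12 = o²*(1 - o) - 12 = -12 + o²*(1 - o))
O(Z) = -5 + Z
b(-1)*((-14 - O(-2)) + 83) = (-12 + (-1)²*(1 - 1*(-1)))*((-14 - (-5 - 2)) + 83) = (-12 + 1*(1 + 1))*((-14 - 1*(-7)) + 83) = (-12 + 1*2)*((-14 + 7) + 83) = (-12 + 2)*(-7 + 83) = -10*76 = -760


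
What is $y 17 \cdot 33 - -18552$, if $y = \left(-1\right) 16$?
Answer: $9576$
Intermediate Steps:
$y = -16$
$y 17 \cdot 33 - -18552 = \left(-16\right) 17 \cdot 33 - -18552 = \left(-272\right) 33 + 18552 = -8976 + 18552 = 9576$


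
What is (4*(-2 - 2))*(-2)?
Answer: 32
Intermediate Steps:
(4*(-2 - 2))*(-2) = (4*(-4))*(-2) = -16*(-2) = 32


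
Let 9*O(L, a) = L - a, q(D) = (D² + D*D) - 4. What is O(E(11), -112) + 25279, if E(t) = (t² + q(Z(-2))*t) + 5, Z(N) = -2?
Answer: 75931/3 ≈ 25310.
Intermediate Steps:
q(D) = -4 + 2*D² (q(D) = (D² + D²) - 4 = 2*D² - 4 = -4 + 2*D²)
E(t) = 5 + t² + 4*t (E(t) = (t² + (-4 + 2*(-2)²)*t) + 5 = (t² + (-4 + 2*4)*t) + 5 = (t² + (-4 + 8)*t) + 5 = (t² + 4*t) + 5 = 5 + t² + 4*t)
O(L, a) = -a/9 + L/9 (O(L, a) = (L - a)/9 = -a/9 + L/9)
O(E(11), -112) + 25279 = (-⅑*(-112) + (5 + 11² + 4*11)/9) + 25279 = (112/9 + (5 + 121 + 44)/9) + 25279 = (112/9 + (⅑)*170) + 25279 = (112/9 + 170/9) + 25279 = 94/3 + 25279 = 75931/3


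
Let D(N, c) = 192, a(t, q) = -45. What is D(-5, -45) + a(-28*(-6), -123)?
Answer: 147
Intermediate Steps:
D(-5, -45) + a(-28*(-6), -123) = 192 - 45 = 147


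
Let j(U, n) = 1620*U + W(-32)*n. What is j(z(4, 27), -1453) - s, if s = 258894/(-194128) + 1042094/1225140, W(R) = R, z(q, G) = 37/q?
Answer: 1827798209783831/29729247240 ≈ 61482.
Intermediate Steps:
j(U, n) = -32*n + 1620*U (j(U, n) = 1620*U - 32*n = -32*n + 1620*U)
s = -14360221391/29729247240 (s = 258894*(-1/194128) + 1042094*(1/1225140) = -129447/97064 + 521047/612570 = -14360221391/29729247240 ≈ -0.48303)
j(z(4, 27), -1453) - s = (-32*(-1453) + 1620*(37/4)) - 1*(-14360221391/29729247240) = (46496 + 1620*(37*(¼))) + 14360221391/29729247240 = (46496 + 1620*(37/4)) + 14360221391/29729247240 = (46496 + 14985) + 14360221391/29729247240 = 61481 + 14360221391/29729247240 = 1827798209783831/29729247240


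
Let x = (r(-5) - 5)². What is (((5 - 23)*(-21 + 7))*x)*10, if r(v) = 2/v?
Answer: 367416/5 ≈ 73483.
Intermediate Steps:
x = 729/25 (x = (2/(-5) - 5)² = (2*(-⅕) - 5)² = (-⅖ - 5)² = (-27/5)² = 729/25 ≈ 29.160)
(((5 - 23)*(-21 + 7))*x)*10 = (((5 - 23)*(-21 + 7))*(729/25))*10 = (-18*(-14)*(729/25))*10 = (252*(729/25))*10 = (183708/25)*10 = 367416/5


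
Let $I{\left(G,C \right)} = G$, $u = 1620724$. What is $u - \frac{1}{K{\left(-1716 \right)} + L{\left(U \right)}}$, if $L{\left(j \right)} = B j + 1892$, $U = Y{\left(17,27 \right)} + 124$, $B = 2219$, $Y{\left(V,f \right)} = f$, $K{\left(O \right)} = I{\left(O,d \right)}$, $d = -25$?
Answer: $\frac{543339617379}{335245} \approx 1.6207 \cdot 10^{6}$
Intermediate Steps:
$K{\left(O \right)} = O$
$U = 151$ ($U = 27 + 124 = 151$)
$L{\left(j \right)} = 1892 + 2219 j$ ($L{\left(j \right)} = 2219 j + 1892 = 1892 + 2219 j$)
$u - \frac{1}{K{\left(-1716 \right)} + L{\left(U \right)}} = 1620724 - \frac{1}{-1716 + \left(1892 + 2219 \cdot 151\right)} = 1620724 - \frac{1}{-1716 + \left(1892 + 335069\right)} = 1620724 - \frac{1}{-1716 + 336961} = 1620724 - \frac{1}{335245} = \frac{543339617379}{335245}$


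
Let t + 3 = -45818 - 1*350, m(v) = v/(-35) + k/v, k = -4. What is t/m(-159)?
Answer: -256941615/25421 ≈ -10107.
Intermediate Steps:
m(v) = -4/v - v/35 (m(v) = v/(-35) - 4/v = v*(-1/35) - 4/v = -v/35 - 4/v = -4/v - v/35)
t = -46171 (t = -3 + (-45818 - 1*350) = -3 + (-45818 - 350) = -3 - 46168 = -46171)
t/m(-159) = -46171/(-4/(-159) - 1/35*(-159)) = -46171/(-4*(-1/159) + 159/35) = -46171/(4/159 + 159/35) = -46171/25421/5565 = -46171*5565/25421 = -256941615/25421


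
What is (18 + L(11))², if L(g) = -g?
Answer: 49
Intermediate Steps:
(18 + L(11))² = (18 - 1*11)² = (18 - 11)² = 7² = 49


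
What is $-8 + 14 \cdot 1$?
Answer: $6$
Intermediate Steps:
$-8 + 14 \cdot 1 = -8 + 14 = 6$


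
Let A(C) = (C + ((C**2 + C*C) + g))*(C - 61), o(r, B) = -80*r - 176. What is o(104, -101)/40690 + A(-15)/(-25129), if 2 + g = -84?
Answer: 33298676/39326885 ≈ 0.84671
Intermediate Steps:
g = -86 (g = -2 - 84 = -86)
o(r, B) = -176 - 80*r
A(C) = (-61 + C)*(-86 + C + 2*C**2) (A(C) = (C + ((C**2 + C*C) - 86))*(C - 61) = (C + ((C**2 + C**2) - 86))*(-61 + C) = (C + (2*C**2 - 86))*(-61 + C) = (C + (-86 + 2*C**2))*(-61 + C) = (-86 + C + 2*C**2)*(-61 + C) = (-61 + C)*(-86 + C + 2*C**2))
o(104, -101)/40690 + A(-15)/(-25129) = (-176 - 80*104)/40690 + (5246 - 147*(-15) - 121*(-15)**2 + 2*(-15)**3)/(-25129) = (-176 - 8320)*(1/40690) + (5246 + 2205 - 121*225 + 2*(-3375))*(-1/25129) = -8496*1/40690 + (5246 + 2205 - 27225 - 6750)*(-1/25129) = -4248/20345 - 26524*(-1/25129) = -4248/20345 + 26524/25129 = 33298676/39326885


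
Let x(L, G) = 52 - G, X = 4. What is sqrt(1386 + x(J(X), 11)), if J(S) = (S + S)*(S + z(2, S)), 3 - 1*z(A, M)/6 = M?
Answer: sqrt(1427) ≈ 37.776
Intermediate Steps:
z(A, M) = 18 - 6*M
J(S) = 2*S*(18 - 5*S) (J(S) = (S + S)*(S + (18 - 6*S)) = (2*S)*(18 - 5*S) = 2*S*(18 - 5*S))
sqrt(1386 + x(J(X), 11)) = sqrt(1386 + (52 - 1*11)) = sqrt(1386 + (52 - 11)) = sqrt(1386 + 41) = sqrt(1427)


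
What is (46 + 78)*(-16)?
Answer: -1984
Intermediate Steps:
(46 + 78)*(-16) = 124*(-16) = -1984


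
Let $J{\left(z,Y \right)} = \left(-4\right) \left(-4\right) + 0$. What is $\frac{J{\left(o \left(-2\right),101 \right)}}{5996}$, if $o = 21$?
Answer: $\frac{4}{1499} \approx 0.0026684$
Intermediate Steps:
$J{\left(z,Y \right)} = 16$ ($J{\left(z,Y \right)} = 16 + 0 = 16$)
$\frac{J{\left(o \left(-2\right),101 \right)}}{5996} = \frac{16}{5996} = 16 \cdot \frac{1}{5996} = \frac{4}{1499}$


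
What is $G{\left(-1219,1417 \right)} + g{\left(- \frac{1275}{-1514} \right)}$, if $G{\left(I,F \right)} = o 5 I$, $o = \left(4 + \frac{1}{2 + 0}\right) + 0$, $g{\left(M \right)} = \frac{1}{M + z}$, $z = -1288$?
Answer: $- \frac{106899068263}{3897514} \approx -27428.0$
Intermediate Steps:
$g{\left(M \right)} = \frac{1}{-1288 + M}$ ($g{\left(M \right)} = \frac{1}{M - 1288} = \frac{1}{-1288 + M}$)
$o = \frac{9}{2}$ ($o = \left(4 + \frac{1}{2}\right) + 0 = \frac{9}{2} + 0 = \frac{9}{2} \approx 4.5$)
$G{\left(I,F \right)} = \frac{45 I}{2}$ ($G{\left(I,F \right)} = \frac{9}{2} \cdot 5 I = \frac{45 I}{2}$)
$G{\left(-1219,1417 \right)} + g{\left(- \frac{1275}{-1514} \right)} = \frac{45}{2} \left(-1219\right) + \frac{1}{-1288 - \frac{1275}{-1514}} = - \frac{54855}{2} + \frac{1}{-1288 - - \frac{1275}{1514}} = - \frac{54855}{2} + \frac{1}{-1288 + \frac{1275}{1514}} = - \frac{54855}{2} + \frac{1}{- \frac{1948757}{1514}} = - \frac{54855}{2} - \frac{1514}{1948757} = - \frac{106899068263}{3897514}$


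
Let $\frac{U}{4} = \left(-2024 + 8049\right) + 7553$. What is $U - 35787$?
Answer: $18525$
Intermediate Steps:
$U = 54312$ ($U = 4 \left(\left(-2024 + 8049\right) + 7553\right) = 4 \left(6025 + 7553\right) = 4 \cdot 13578 = 54312$)
$U - 35787 = 54312 - 35787 = 18525$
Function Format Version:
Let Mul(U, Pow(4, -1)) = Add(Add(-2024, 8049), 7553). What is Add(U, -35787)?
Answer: 18525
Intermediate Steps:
U = 54312 (U = Mul(4, Add(Add(-2024, 8049), 7553)) = Mul(4, Add(6025, 7553)) = Mul(4, 13578) = 54312)
Add(U, -35787) = Add(54312, -35787) = 18525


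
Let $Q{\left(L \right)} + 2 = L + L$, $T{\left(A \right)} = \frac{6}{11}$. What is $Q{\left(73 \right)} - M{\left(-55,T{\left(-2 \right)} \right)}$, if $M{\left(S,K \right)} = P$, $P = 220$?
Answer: $-76$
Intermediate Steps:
$T{\left(A \right)} = \frac{6}{11}$ ($T{\left(A \right)} = 6 \cdot \frac{1}{11} = \frac{6}{11}$)
$Q{\left(L \right)} = -2 + 2 L$ ($Q{\left(L \right)} = -2 + \left(L + L\right) = -2 + 2 L$)
$M{\left(S,K \right)} = 220$
$Q{\left(73 \right)} - M{\left(-55,T{\left(-2 \right)} \right)} = \left(-2 + 2 \cdot 73\right) - 220 = \left(-2 + 146\right) - 220 = 144 - 220 = -76$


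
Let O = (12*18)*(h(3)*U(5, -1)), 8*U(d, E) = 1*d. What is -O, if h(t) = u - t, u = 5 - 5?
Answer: 405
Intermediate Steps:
U(d, E) = d/8 (U(d, E) = (1*d)/8 = d/8)
u = 0
h(t) = -t (h(t) = 0 - t = -t)
O = -405 (O = (12*18)*((-1*3)*((⅛)*5)) = 216*(-3*5/8) = 216*(-15/8) = -405)
-O = -1*(-405) = 405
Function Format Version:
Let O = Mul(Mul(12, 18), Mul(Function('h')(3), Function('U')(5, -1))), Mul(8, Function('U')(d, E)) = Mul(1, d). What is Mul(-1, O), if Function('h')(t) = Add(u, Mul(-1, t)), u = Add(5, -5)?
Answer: 405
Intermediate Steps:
Function('U')(d, E) = Mul(Rational(1, 8), d) (Function('U')(d, E) = Mul(Rational(1, 8), Mul(1, d)) = Mul(Rational(1, 8), d))
u = 0
Function('h')(t) = Mul(-1, t) (Function('h')(t) = Add(0, Mul(-1, t)) = Mul(-1, t))
O = -405 (O = Mul(Mul(12, 18), Mul(Mul(-1, 3), Mul(Rational(1, 8), 5))) = Mul(216, Mul(-3, Rational(5, 8))) = Mul(216, Rational(-15, 8)) = -405)
Mul(-1, O) = Mul(-1, -405) = 405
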